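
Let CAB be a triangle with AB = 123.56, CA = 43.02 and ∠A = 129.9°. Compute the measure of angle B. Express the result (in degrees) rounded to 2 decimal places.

By the law of cosines, BC² = CA² + AB² − 2·CA·AB·cos A = 23937, so BC ≈ 154.72.
Law of cosines again: cos B = (AB² + BC² − CA²)/(2·AB·BC) ≈ 0.97698, so ∠B ≈ 12.32°.

12.32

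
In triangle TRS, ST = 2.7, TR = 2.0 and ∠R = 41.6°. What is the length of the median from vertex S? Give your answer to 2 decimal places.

3.17

Law of sines: sin S = TR·sin R/ST ≈ 0.49180.
Since ST ≥ TR, only the acute value applies: ∠S ≈ 29.46°.
Then ∠T = 180° − ∠R − ∠S ≈ 108.94°.
Law of sines gives RS = ST·sin T/sin R ≈ 3.8465.
Median from S: ½√(2·RS² + 2·ST² − TR²) ≈ 3.169.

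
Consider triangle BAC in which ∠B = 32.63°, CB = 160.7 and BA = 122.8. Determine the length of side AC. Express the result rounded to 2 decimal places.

By the law of cosines, AC² = CB² + BA² − 2·CB·BA·cos B = 7665.6, so AC ≈ 87.554.

87.55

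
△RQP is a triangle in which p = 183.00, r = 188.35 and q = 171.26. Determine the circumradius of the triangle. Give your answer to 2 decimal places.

By the law of cosines, cos R = (q² + p² − r²) / (2·q·p) ≈ 0.43623, so ∠R ≈ 1.119 rad.
Circumradius = r/(2 sin R) ≈ 104.66.

104.66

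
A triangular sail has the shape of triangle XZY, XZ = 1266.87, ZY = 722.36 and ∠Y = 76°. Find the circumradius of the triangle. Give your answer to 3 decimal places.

652.827

Law of sines: sin X = ZY·sin Y/XZ ≈ 0.55326.
Since XZ ≥ ZY, only the acute value applies: ∠X ≈ 33.59°.
Then ∠Z = 180° − ∠Y − ∠X ≈ 70.41°.
Law of sines gives YX = XZ·sin Z/sin Y ≈ 1230.1.
Circumradius = XZ/(2 sin Y) ≈ 652.83.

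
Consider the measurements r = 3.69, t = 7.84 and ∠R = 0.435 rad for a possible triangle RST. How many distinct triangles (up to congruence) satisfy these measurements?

2

t·sin R = 7.84·sin(0.435 rad) ≈ 3.304.
Since t sin R < r < t (3.304 < 3.69 < 7.84), two triangles exist.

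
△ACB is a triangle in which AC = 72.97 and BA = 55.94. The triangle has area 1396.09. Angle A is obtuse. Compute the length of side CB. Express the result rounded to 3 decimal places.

120.038

From area = ½·BA·AC·sin A, we get sin A = 2·area/(BA·AC) ≈ 0.68403.
Taking the obtuse solution, ∠A ≈ 136.84°.
Law of cosines then gives CB ≈ 120.04.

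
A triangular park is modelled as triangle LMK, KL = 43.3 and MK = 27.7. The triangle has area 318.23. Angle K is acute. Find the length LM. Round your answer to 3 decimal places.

From area = ½·MK·KL·sin K, we get sin K = 2·area/(MK·KL) ≈ 0.53064.
Taking the acute solution, ∠K ≈ 32.05°.
Law of cosines then gives LM ≈ 24.677.

24.677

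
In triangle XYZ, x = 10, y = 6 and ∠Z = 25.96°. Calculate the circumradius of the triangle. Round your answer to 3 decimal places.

R ≈ 6.056

By the law of cosines, z² = x² + y² − 2·x·y·cos Z = 28.108, so z ≈ 5.3017.
Area = ½·x·y·sin Z ≈ 13.132.
Circumradius = z/(2 sin Z) ≈ 6.0557.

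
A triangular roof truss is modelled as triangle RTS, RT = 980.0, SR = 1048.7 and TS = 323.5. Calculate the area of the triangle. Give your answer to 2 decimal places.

Semiperimeter s = (323.5 + 1048.7 + 980)/2 = 1176.1.
Heron's formula: area = √(1176.1·852.6·127.4·196.1) ≈ 1.5828e+05.

area ≈ 158277.18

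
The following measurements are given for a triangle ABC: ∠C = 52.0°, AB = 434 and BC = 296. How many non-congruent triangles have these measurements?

1

BC·sin C = 296·sin(52.0°) ≈ 233.3.
Since AB ≥ BC, exactly one triangle exists.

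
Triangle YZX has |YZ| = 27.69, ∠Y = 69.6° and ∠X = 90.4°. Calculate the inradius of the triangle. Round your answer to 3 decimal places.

r ≈ 3.894

The third angle is ∠Z = 180° − ∠X − ∠Y = 20.00°.
Law of sines: |ZX| = |YZ|·sin Y/sin X ≈ 25.954.
Law of sines: |XY| = |YZ|·sin Z/sin X ≈ 9.4708.
Area = ½·|YZ|·|ZX|·sin Z ≈ 122.9.
Semiperimeter s = (25.954+9.4708+27.69)/2 = 31.557.
Inradius = area/s = 122.9/31.557 ≈ 3.8945.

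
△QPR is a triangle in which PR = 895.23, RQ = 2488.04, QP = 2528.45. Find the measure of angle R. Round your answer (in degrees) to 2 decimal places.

By the law of cosines, cos R = (PR² + RQ² − QP²) / (2·PR·RQ) ≈ 0.13440, so ∠R ≈ 82.28°.

∠R ≈ 82.28°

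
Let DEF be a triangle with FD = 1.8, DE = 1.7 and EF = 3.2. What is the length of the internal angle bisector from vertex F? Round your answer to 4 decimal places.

t_F ≈ 2.2570

By the law of cosines, cos F = (EF² + FD² − DE²) / (2·EF·FD) ≈ 0.91927, so ∠F ≈ 0.4046 rad.
The bisector from F has length 2·EF·FD·cos(∠F/2)/(EF+FD) ≈ 2.257.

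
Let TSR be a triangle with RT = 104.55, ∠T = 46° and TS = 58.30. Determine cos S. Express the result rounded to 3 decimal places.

By the law of cosines, SR² = RT² + TS² − 2·RT·TS·cos T = 5861.3, so SR ≈ 76.559.
Law of cosines again: cos S = (TS² + SR² − RT²)/(2·TS·SR) ≈ -0.18713, so ∠S ≈ 100.79°.

cos S ≈ -0.187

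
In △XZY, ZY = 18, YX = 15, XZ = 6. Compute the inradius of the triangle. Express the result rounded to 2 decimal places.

Semiperimeter s = (18 + 15 + 6)/2 = 19.5.
Heron's formula: area = √(19.5·1.5·4.5·13.5) ≈ 42.154.
Inradius = area/s = 42.154/19.5 ≈ 2.1617.

r ≈ 2.16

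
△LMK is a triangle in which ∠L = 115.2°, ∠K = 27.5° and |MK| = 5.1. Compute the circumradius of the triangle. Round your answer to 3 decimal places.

The third angle is ∠M = 180° − ∠K − ∠L = 37.30°.
Law of sines: |KL| = |MK|·sin M/sin L ≈ 3.4156.
Law of sines: |LM| = |MK|·sin K/sin L ≈ 2.6026.
Circumradius = |MK|/(2 sin L) ≈ 2.8182.

2.818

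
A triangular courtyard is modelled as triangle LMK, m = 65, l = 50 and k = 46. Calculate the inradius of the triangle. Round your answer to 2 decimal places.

Semiperimeter s = (50 + 65 + 46)/2 = 80.5.
Heron's formula: area = √(80.5·30.5·15.5·34.5) ≈ 1145.8.
Inradius = area/s = 1145.8/80.5 ≈ 14.234.

r ≈ 14.23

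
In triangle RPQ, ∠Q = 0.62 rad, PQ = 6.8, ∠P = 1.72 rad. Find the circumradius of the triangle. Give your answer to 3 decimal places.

4.732

The third angle is ∠R = π − ∠P − ∠Q = 0.802 rad.
Law of sines: QR = PQ·sin P/sin R ≈ 9.3595.
Law of sines: RP = PQ·sin Q/sin R ≈ 5.4993.
Circumradius = PQ/(2 sin R) ≈ 4.7323.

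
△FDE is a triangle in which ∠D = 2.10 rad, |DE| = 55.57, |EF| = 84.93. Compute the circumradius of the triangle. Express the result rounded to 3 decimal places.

49.194

Law of sines: sin F = |DE|·sin D/|EF| ≈ 0.56480.
Since |EF| ≥ |DE|, only the acute value applies: ∠F ≈ 0.600 rad.
Then ∠E = π − ∠D − ∠F ≈ 0.441 rad.
Law of sines gives |FD| = |EF|·sin E/sin D ≈ 42.032.
Circumradius = |EF|/(2 sin D) ≈ 49.194.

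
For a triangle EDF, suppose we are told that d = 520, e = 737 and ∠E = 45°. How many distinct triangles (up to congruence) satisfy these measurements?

1

d·sin E = 520·sin(45°) ≈ 367.7.
Since e ≥ d, exactly one triangle exists.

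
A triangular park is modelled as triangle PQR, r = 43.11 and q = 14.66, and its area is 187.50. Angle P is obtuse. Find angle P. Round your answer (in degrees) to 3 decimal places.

From area = ½·q·r·sin P, we get sin P = 2·area/(q·r) ≈ 0.59336.
Taking the obtuse solution, ∠P ≈ 143.60°.

∠P ≈ 143.604°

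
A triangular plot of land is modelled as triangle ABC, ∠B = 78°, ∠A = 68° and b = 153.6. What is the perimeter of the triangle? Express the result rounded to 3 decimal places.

The third angle is ∠C = 180° − ∠A − ∠B = 34.00°.
Law of sines: a = b·sin A/sin B ≈ 145.6.
Law of sines: c = b·sin C/sin B ≈ 87.811.
Semiperimeter s = (145.6+153.6+87.811)/2 = 193.5.
Perimeter = 145.6 + 153.6 + 87.811 = 387.01.

387.008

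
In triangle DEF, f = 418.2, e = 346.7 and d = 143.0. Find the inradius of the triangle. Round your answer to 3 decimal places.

51.248

Semiperimeter s = (143 + 346.7 + 418.2)/2 = 453.95.
Heron's formula: area = √(453.95·310.95·107.25·35.75) ≈ 23264.
Inradius = area/s = 23264/453.95 ≈ 51.248.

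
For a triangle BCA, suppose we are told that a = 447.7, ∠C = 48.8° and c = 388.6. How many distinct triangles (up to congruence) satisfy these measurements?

a·sin C = 447.7·sin(48.8°) ≈ 336.9.
Since a sin C < c < a (336.9 < 388.6 < 447.7), two triangles exist.

2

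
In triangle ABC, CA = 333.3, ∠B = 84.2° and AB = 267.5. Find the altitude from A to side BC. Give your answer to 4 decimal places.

Law of sines: sin C = AB·sin B/CA ≈ 0.79847.
Since CA ≥ AB, only the acute value applies: ∠C ≈ 52.98°.
Then ∠A = 180° − ∠B − ∠C ≈ 42.82°.
Law of sines gives BC = CA·sin A/sin B ≈ 227.69.
Area = ½·CA·AB·sin A ≈ 30298.
The altitude from A has length 2·area/BC ≈ 266.13.

h_A ≈ 266.1306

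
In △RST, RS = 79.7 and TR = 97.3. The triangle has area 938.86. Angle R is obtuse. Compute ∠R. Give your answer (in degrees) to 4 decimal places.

∠R ≈ 165.9873°

From area = ½·TR·RS·sin R, we get sin R = 2·area/(TR·RS) ≈ 0.24214.
Taking the obtuse solution, ∠R ≈ 165.99°.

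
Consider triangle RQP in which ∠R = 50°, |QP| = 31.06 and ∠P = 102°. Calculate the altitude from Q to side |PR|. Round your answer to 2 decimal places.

The third angle is ∠Q = 180° − ∠P − ∠R = 28.00°.
Law of sines: |PR| = |QP|·sin Q/sin R ≈ 19.035.
Law of sines: |RQ| = |QP|·sin P/sin R ≈ 39.66.
Area = ½·|QP|·|PR|·sin P ≈ 289.16.
The altitude from Q has length 2·area/|PR| ≈ 30.381.

h_Q ≈ 30.38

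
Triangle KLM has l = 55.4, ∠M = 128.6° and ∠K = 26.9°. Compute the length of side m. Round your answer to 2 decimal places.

The third angle is ∠L = 180° − ∠M − ∠K = 24.50°.
Law of sines: m = l·sin M/sin L ≈ 104.41.

104.41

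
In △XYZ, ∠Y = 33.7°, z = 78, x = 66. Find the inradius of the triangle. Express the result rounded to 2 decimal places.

By the law of cosines, y² = z² + x² − 2·z·x·cos Y = 1874.2, so y ≈ 43.292.
Area = ½·z·x·sin Y ≈ 1428.2.
Semiperimeter s = (66+43.292+78)/2 = 93.646.
Inradius = area/s = 1428.2/93.646 ≈ 15.251.

15.25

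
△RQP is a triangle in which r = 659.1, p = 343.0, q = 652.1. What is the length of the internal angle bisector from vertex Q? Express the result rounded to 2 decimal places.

By the law of cosines, cos Q = (p² + r² − q²) / (2·p·r) ≈ 0.28050, so ∠Q ≈ 73.71°.
The bisector from Q has length 2·p·r·cos(∠Q/2)/(p+r) ≈ 361.03.

t_Q ≈ 361.03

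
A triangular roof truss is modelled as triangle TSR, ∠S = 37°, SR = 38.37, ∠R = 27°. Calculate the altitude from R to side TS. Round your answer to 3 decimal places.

The third angle is ∠T = 180° − ∠S − ∠R = 116.00°.
Law of sines: RT = SR·sin S/sin T ≈ 25.692.
Law of sines: TS = SR·sin R/sin T ≈ 19.381.
Area = ½·SR·RT·sin R ≈ 223.77.
The altitude from R has length 2·area/TS ≈ 23.092.

23.092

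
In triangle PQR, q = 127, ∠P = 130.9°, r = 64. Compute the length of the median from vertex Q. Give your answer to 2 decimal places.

115.97

By the law of cosines, p² = q² + r² − 2·q·r·cos P = 30868, so p ≈ 175.69.
Median from Q: ½√(2·r² + 2·p² − q²) ≈ 115.97.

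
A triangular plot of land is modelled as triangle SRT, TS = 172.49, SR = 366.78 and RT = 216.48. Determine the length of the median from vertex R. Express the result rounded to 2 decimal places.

288.54

Median from R: ½√(2·SR² + 2·RT² − TS²) ≈ 288.54.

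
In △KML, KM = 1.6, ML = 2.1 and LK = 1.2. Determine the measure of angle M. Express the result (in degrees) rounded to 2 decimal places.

34.62

By the law of cosines, cos M = (KM² + ML² − LK²) / (2·KM·ML) ≈ 0.82292, so ∠M ≈ 34.62°.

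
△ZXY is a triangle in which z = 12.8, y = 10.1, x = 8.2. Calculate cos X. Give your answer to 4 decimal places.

By the law of cosines, cos X = (y² + z² − x²) / (2·y·z) ≈ 0.76814, so ∠X ≈ 39.81°.

cos X ≈ 0.7681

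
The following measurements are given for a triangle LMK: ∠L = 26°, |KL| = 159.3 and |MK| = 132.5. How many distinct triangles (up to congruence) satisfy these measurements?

2

|KL|·sin L = 159.3·sin(26°) ≈ 69.83.
Since |KL| sin L < |MK| < |KL| (69.83 < 132.5 < 159.3), two triangles exist.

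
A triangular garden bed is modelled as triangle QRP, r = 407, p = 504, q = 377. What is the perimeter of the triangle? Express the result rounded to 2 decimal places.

Perimeter = 377 + 407 + 504 = 1288.

1288.00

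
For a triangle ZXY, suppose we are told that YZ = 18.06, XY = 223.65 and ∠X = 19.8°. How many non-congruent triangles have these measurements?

0

XY·sin X = 223.65·sin(19.8°) ≈ 75.76.
Since YZ = 18.06 < 75.76 = XY sin X, no triangle exists.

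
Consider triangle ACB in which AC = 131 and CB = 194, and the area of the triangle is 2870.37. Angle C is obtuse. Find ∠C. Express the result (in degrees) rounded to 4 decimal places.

∠C ≈ 166.9448°

From area = ½·AC·CB·sin C, we get sin C = 2·area/(AC·CB) ≈ 0.22589.
Taking the obtuse solution, ∠C ≈ 166.94°.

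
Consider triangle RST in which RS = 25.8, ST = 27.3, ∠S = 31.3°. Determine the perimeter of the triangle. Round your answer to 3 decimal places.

By the law of cosines, TR² = RS² + ST² − 2·RS·ST·cos S = 207.27, so TR ≈ 14.397.
Semiperimeter s = (27.3+14.397+25.8)/2 = 33.748.
Perimeter = 27.3 + 14.397 + 25.8 = 67.497.

67.497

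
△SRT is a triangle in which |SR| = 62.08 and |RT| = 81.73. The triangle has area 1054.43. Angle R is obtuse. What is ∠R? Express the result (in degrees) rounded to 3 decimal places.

∠R ≈ 155.441°

From area = ½·|SR|·|RT|·sin R, we get sin R = 2·area/(|SR|·|RT|) ≈ 0.41564.
Taking the obtuse solution, ∠R ≈ 155.44°.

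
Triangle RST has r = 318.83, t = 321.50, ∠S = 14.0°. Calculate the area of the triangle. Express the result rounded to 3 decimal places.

area ≈ 12398.962

Area = ½·t·r·sin S ≈ 12399.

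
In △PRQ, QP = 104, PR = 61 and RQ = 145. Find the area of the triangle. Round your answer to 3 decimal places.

area ≈ 2725.931

Semiperimeter s = (145 + 104 + 61)/2 = 155.
Heron's formula: area = √(155·10·51·94) ≈ 2725.9.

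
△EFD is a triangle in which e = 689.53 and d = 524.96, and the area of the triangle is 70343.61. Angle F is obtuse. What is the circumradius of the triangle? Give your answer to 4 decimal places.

From area = ½·d·e·sin F, we get sin F = 2·area/(d·e) ≈ 0.38866.
Taking the obtuse solution, ∠F ≈ 157.13°.
Law of cosines then gives f ≈ 1190.8.
Circumradius = f/(2 sin F) ≈ 1531.9.

1531.9455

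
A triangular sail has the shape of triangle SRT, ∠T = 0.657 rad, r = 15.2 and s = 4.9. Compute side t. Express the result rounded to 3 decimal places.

By the law of cosines, t² = s² + r² − 2·s·r·cos T = 137.1, so t ≈ 11.709.

11.709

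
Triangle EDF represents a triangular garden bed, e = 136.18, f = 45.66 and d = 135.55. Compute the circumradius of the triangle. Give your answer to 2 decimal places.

By the law of cosines, cos E = (d² + f² − e²) / (2·d·f) ≈ 0.15460, so ∠E ≈ 81.11°.
Circumradius = e/(2 sin E) ≈ 68.919.

68.92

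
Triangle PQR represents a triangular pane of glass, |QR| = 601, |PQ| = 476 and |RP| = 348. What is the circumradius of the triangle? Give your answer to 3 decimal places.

By the law of cosines, cos P = (|RP|² + |PQ|² − |QR|²) / (2·|RP|·|PQ|) ≈ -0.04081, so ∠P ≈ 92.34°.
Circumradius = |QR|/(2 sin P) ≈ 300.75.

300.751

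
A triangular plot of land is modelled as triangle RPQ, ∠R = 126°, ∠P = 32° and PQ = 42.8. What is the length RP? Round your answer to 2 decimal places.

The third angle is ∠Q = 180° − ∠R − ∠P = 22.00°.
Law of sines: RP = PQ·sin Q/sin R ≈ 19.818.

19.82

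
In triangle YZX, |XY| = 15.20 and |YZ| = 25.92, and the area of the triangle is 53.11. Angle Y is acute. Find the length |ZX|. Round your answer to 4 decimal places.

From area = ½·|XY|·|YZ|·sin Y, we get sin Y = 2·area/(|XY|·|YZ|) ≈ 0.26960.
Taking the acute solution, ∠Y ≈ 15.64°.
Law of cosines then gives |ZX| ≈ 12.004.

12.0040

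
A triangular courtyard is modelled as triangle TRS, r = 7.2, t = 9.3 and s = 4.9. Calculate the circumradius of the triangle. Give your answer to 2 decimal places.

4.70

By the law of cosines, cos T = (r² + s² − t²) / (2·r·s) ≈ -0.15079, so ∠T ≈ 98.67°.
Circumradius = t/(2 sin T) ≈ 4.7038.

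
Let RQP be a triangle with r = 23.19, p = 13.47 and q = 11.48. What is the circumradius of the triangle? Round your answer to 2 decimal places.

By the law of cosines, cos R = (q² + p² − r²) / (2·q·p) ≈ -0.72604, so ∠R ≈ 136.56°.
Circumradius = r/(2 sin R) ≈ 16.862.

16.86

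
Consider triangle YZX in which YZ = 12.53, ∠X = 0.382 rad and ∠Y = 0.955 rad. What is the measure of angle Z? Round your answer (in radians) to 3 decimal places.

∠Z ≈ 1.805 rad

The third angle is ∠Z = π − ∠X − ∠Y = 1.805 rad.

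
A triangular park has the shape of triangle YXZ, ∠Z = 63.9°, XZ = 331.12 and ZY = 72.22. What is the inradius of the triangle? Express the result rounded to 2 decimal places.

By the law of cosines, YX² = XZ² + ZY² − 2·XZ·ZY·cos Z = 93815, so YX ≈ 306.29.
Area = ½·XZ·ZY·sin Z ≈ 10737.
Semiperimeter s = (331.12+72.22+306.29)/2 = 354.82.
Inradius = area/s = 10737/354.82 ≈ 30.262.

r ≈ 30.26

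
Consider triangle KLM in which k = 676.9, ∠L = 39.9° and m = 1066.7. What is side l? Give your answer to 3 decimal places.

698.699

By the law of cosines, l² = m² + k² − 2·m·k·cos L = 4.8818e+05, so l ≈ 698.7.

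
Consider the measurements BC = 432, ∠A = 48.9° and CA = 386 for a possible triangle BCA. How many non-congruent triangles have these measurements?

CA·sin A = 386·sin(48.9°) ≈ 290.9.
Since BC ≥ CA, exactly one triangle exists.

1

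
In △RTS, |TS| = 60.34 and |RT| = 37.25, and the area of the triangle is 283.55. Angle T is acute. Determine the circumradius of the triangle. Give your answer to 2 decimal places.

51.62

From area = ½·|RT|·|TS|·sin T, we get sin T = 2·area/(|RT|·|TS|) ≈ 0.25231.
Taking the acute solution, ∠T ≈ 14.61°.
Law of cosines then gives |SR| ≈ 26.05.
Circumradius = |SR|/(2 sin T) ≈ 51.623.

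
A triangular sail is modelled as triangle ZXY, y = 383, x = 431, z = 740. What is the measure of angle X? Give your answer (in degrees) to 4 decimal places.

∠X ≈ 26.2169°

By the law of cosines, cos X = (y² + z² − x²) / (2·y·z) ≈ 0.89713, so ∠X ≈ 26.22°.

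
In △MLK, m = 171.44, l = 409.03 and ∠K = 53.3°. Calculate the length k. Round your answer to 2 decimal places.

335.98

By the law of cosines, k² = m² + l² − 2·m·l·cos K = 1.1288e+05, so k ≈ 335.98.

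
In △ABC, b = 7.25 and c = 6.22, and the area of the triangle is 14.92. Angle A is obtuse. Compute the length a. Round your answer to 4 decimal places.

From area = ½·b·c·sin A, we get sin A = 2·area/(b·c) ≈ 0.66171.
Taking the obtuse solution, ∠A ≈ 138.57°.
Law of cosines then gives a ≈ 12.604.

12.6044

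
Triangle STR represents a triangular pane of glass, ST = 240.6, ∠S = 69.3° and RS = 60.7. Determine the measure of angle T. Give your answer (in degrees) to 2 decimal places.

∠T ≈ 14.53°

By the law of cosines, TR² = RS² + ST² − 2·RS·ST·cos S = 51248, so TR ≈ 226.38.
Law of cosines again: cos T = (ST² + TR² − RS²)/(2·ST·TR) ≈ 0.96803, so ∠T ≈ 14.53°.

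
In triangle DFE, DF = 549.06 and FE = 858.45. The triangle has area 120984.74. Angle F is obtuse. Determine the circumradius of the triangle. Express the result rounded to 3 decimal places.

From area = ½·DF·FE·sin F, we get sin F = 2·area/(DF·FE) ≈ 0.51336.
Taking the obtuse solution, ∠F ≈ 149.11°.
Law of cosines then gives ED ≈ 1359.2.
Circumradius = ED/(2 sin F) ≈ 1323.8.

R ≈ 1323.802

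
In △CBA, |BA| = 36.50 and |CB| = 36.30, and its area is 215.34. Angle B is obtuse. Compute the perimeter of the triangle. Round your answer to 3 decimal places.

perimeter ≈ 144.605

From area = ½·|CB|·|BA|·sin B, we get sin B = 2·area/(|CB|·|BA|) ≈ 0.32505.
Taking the obtuse solution, ∠B ≈ 161.03°.
Law of cosines then gives |AC| ≈ 71.805.
Perimeter = 36.5 + 71.805 + 36.3 = 144.6.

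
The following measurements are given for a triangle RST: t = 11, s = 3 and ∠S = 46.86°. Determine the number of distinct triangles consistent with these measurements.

0

t·sin S = 11·sin(46.86°) ≈ 8.027.
Since s = 3 < 8.027 = t sin S, no triangle exists.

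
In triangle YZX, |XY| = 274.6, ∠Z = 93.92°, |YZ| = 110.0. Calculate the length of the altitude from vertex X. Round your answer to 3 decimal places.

243.626

Law of sines: sin X = |YZ|·sin Z/|XY| ≈ 0.39965.
Since |XY| ≥ |YZ|, only the acute value applies: ∠X ≈ 23.56°.
Then ∠Y = 180° − ∠Z − ∠X ≈ 62.52°.
Law of sines gives |ZX| = |XY|·sin Y/sin Z ≈ 244.2.
Area = ½·|XY|·|YZ|·sin Y ≈ 13399.
The altitude from X has length 2·area/|YZ| ≈ 243.63.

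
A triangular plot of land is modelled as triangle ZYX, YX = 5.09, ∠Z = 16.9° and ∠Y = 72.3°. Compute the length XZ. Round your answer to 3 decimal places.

16.680

The third angle is ∠X = 180° − ∠Z − ∠Y = 90.80°.
Law of sines: XZ = YX·sin Y/sin Z ≈ 16.68.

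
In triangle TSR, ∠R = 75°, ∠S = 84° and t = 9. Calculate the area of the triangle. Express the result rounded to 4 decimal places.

108.5635

The third angle is ∠T = 180° − ∠S − ∠R = 21.00°.
Law of sines: s = t·sin S/sin T ≈ 24.976.
Law of sines: r = t·sin R/sin T ≈ 24.258.
Area = ½·t·s·sin R ≈ 108.56.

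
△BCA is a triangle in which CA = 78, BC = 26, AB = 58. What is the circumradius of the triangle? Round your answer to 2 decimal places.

By the law of cosines, cos B = (AB² + BC² − CA²) / (2·AB·BC) ≈ -0.67772, so ∠B ≈ 132.67°.
Circumradius = CA/(2 sin B) ≈ 53.038.

53.04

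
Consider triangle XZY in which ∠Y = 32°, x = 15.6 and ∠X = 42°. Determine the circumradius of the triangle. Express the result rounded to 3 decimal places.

The third angle is ∠Z = 180° − ∠Y − ∠X = 106.00°.
Law of sines: z = x·sin Z/sin X ≈ 22.411.
Law of sines: y = x·sin Y/sin X ≈ 12.354.
Circumradius = x/(2 sin X) ≈ 11.657.

R ≈ 11.657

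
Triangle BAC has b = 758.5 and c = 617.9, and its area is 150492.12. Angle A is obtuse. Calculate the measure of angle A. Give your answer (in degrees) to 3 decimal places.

∠A ≈ 140.044°

From area = ½·c·b·sin A, we get sin A = 2·area/(c·b) ≈ 0.64220.
Taking the obtuse solution, ∠A ≈ 140.04°.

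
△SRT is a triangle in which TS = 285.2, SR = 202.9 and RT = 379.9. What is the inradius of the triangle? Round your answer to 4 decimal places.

Semiperimeter s = (379.9 + 285.2 + 202.9)/2 = 434.
Heron's formula: area = √(434·54.1·148.8·231.1) ≈ 28415.
Inradius = area/s = 28415/434 ≈ 65.472.

r ≈ 65.4719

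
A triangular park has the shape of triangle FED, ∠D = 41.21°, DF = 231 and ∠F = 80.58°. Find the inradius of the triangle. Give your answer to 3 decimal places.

60.167

The third angle is ∠E = 180° − ∠D − ∠F = 58.21°.
Law of sines: ED = DF·sin F/sin E ≈ 268.1.
Law of sines: FE = DF·sin D/sin E ≈ 179.05.
Area = ½·DF·ED·sin D ≈ 20401.
Semiperimeter s = (268.1+231+179.05)/2 = 339.08.
Inradius = area/s = 20401/339.08 ≈ 60.167.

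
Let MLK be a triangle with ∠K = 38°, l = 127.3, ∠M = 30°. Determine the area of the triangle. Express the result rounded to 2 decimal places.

2690.13

The third angle is ∠L = 180° − ∠K − ∠M = 112.00°.
Law of sines: m = l·sin M/sin L ≈ 68.649.
Law of sines: k = l·sin K/sin L ≈ 84.529.
Area = ½·l·m·sin K ≈ 2690.1.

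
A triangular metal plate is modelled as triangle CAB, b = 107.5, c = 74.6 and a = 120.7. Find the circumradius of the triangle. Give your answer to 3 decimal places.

By the law of cosines, cos C = (a² + b² − c²) / (2·a·b) ≈ 0.79226, so ∠C ≈ 37.60°.
Circumradius = c/(2 sin C) ≈ 61.129.

R ≈ 61.129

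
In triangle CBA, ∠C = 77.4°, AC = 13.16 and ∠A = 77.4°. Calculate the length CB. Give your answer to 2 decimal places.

30.16

The third angle is ∠B = 180° − ∠A − ∠C = 25.20°.
Law of sines: CB = AC·sin A/sin B ≈ 30.164.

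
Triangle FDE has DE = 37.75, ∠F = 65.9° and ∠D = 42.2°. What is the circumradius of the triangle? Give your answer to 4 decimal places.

R ≈ 20.6774

The third angle is ∠E = 180° − ∠F − ∠D = 71.90°.
Law of sines: EF = DE·sin D/sin F ≈ 27.779.
Law of sines: FD = DE·sin E/sin F ≈ 39.308.
Circumradius = DE/(2 sin F) ≈ 20.677.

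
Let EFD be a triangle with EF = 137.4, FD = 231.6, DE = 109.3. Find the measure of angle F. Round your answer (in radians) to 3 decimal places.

By the law of cosines, cos F = (EF² + FD² − DE²) / (2·EF·FD) ≈ 0.95172, so ∠F ≈ 0.3120 rad.

0.312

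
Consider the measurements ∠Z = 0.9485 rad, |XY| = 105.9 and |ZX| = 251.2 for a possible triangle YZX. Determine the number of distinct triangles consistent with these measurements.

|ZX|·sin Z = 251.2·sin(0.9485 rad) ≈ 204.1.
Since |XY| = 105.9 < 204.1 = |ZX| sin Z, no triangle exists.

0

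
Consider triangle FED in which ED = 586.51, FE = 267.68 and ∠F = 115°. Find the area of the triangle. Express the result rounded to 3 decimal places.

area ≈ 51050.128

Law of sines: sin D = FE·sin F/ED ≈ 0.41363.
Since ED ≥ FE, only the acute value applies: ∠D ≈ 24.43°.
Then ∠E = 180° − ∠F − ∠D ≈ 40.57°.
Law of sines gives DF = ED·sin E/sin F ≈ 420.86.
Area = ½·ED·FE·sin E ≈ 51050.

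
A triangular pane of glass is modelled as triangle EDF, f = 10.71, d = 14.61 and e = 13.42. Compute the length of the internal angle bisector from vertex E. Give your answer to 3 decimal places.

10.607

By the law of cosines, cos E = (d² + f² − e²) / (2·d·f) ≈ 0.47312, so ∠E ≈ 61.76°.
The bisector from E has length 2·d·f·cos(∠E/2)/(d+f) ≈ 10.607.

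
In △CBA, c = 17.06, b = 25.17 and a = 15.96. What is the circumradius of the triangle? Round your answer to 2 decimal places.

12.75

By the law of cosines, cos C = (b² + a² − c²) / (2·b·a) ≈ 0.74332, so ∠C ≈ 41.98°.
Circumradius = c/(2 sin C) ≈ 12.752.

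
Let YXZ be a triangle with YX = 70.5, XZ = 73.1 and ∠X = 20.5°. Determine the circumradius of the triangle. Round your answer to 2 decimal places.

R ≈ 36.66

By the law of cosines, ZY² = YX² + XZ² − 2·YX·XZ·cos X = 659.49, so ZY ≈ 25.68.
Area = ½·YX·XZ·sin X ≈ 902.41.
Circumradius = ZY/(2 sin X) ≈ 36.665.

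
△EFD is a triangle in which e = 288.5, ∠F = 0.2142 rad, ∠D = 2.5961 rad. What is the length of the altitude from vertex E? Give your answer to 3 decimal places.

The third angle is ∠E = π − ∠F − ∠D = 0.3313 rad.
Law of sines: f = e·sin F/sin E ≈ 188.54.
Law of sines: d = e·sin D/sin E ≈ 460.19.
Area = ½·e·f·sin D ≈ 14111.
The altitude from E has length 2·area/e ≈ 97.821.

97.821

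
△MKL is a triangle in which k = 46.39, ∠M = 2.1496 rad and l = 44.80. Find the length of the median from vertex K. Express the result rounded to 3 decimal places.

60.679

By the law of cosines, m² = k² + l² − 2·k·l·cos M = 6432.8, so m ≈ 80.205.
Median from K: ½√(2·l² + 2·m² − k²) ≈ 60.679.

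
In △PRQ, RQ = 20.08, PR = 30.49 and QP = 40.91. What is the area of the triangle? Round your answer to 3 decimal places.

Semiperimeter s = (20.08 + 40.91 + 30.49)/2 = 45.74.
Heron's formula: area = √(45.74·25.66·4.83·15.25) ≈ 294.03.

294.025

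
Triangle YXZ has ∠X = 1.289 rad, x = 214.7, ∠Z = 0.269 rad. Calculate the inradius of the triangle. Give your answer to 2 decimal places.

The third angle is ∠Y = π − ∠X − ∠Z = 1.584 rad.
Law of sines: y = x·sin Y/sin X ≈ 223.5.
Law of sines: z = x·sin Z/sin X ≈ 59.403.
Area = ½·x·y·sin Z ≈ 6376.4.
Semiperimeter s = (223.5+214.7+59.403)/2 = 248.8.
Inradius = area/s = 6376.4/248.8 ≈ 25.629.

r ≈ 25.63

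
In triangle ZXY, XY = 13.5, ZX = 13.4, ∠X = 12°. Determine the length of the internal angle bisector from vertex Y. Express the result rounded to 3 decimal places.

t_Y ≈ 3.515

By the law of cosines, YZ² = ZX² + XY² − 2·ZX·XY·cos X = 7.9162, so YZ ≈ 2.8136.
Law of cosines again: cos Y = (XY² + YZ² − ZX²)/(2·XY·YZ) ≈ 0.13962, so ∠Y ≈ 81.97°.
The bisector from Y has length 2·XY·YZ·cos(∠Y/2)/(XY+YZ) ≈ 3.5151.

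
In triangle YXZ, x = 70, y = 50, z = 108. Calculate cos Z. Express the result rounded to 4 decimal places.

By the law of cosines, cos Z = (y² + x² − z²) / (2·y·x) ≈ -0.60914, so ∠Z ≈ 127.53°.

-0.6091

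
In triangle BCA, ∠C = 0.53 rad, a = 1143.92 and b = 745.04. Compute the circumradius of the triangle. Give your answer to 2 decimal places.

By the law of cosines, c² = a² + b² − 2·a·b·cos C = 3.9296e+05, so c ≈ 626.86.
Area = ½·a·b·sin C ≈ 2.1542e+05.
Circumradius = c/(2 sin C) ≈ 620.

R ≈ 620.00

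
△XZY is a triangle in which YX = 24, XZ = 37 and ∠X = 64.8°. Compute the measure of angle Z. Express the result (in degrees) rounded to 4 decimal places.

By the law of cosines, ZY² = YX² + XZ² − 2·YX·XZ·cos X = 1188.8, so ZY ≈ 34.479.
Law of cosines again: cos Z = (XZ² + ZY² − YX²)/(2·XZ·ZY) ≈ 0.77674, so ∠Z ≈ 39.04°.

∠Z ≈ 39.0372°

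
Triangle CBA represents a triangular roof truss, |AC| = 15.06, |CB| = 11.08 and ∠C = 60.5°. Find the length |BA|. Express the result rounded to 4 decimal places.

By the law of cosines, |BA|² = |AC|² + |CB|² − 2·|AC|·|CB|·cos C = 185.23, so |BA| ≈ 13.61.

13.6101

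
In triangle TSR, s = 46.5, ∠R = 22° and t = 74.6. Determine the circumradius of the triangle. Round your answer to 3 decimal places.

48.028

By the law of cosines, r² = t² + s² − 2·t·s·cos R = 1294.8, so r ≈ 35.983.
Area = ½·t·s·sin R ≈ 649.74.
Circumradius = r/(2 sin R) ≈ 48.028.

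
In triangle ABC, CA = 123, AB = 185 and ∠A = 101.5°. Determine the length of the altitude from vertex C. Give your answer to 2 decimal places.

By the law of cosines, BC² = CA² + AB² − 2·CA·AB·cos A = 58427, so BC ≈ 241.72.
Area = ½·CA·AB·sin A ≈ 11149.
The altitude from C has length 2·area/AB ≈ 120.53.

h_C ≈ 120.53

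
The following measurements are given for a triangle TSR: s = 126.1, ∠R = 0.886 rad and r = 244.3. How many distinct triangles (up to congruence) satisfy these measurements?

1

s·sin R = 126.1·sin(0.886 rad) ≈ 97.67.
Since r ≥ s, exactly one triangle exists.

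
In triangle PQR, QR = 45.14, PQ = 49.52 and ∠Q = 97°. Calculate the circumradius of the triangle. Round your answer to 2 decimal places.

35.74

By the law of cosines, RP² = PQ² + QR² − 2·PQ·QR·cos Q = 5034.7, so RP ≈ 70.956.
Area = ½·PQ·QR·sin Q ≈ 1109.3.
Circumradius = RP/(2 sin Q) ≈ 35.744.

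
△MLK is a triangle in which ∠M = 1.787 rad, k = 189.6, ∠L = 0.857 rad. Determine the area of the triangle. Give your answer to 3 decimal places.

27801.502

The third angle is ∠K = π − ∠M − ∠L = 0.498 rad.
Law of sines: m = k·sin M/sin K ≈ 387.98.
Law of sines: l = k·sin L/sin K ≈ 300.26.
Area = ½·k·m·sin L ≈ 27802.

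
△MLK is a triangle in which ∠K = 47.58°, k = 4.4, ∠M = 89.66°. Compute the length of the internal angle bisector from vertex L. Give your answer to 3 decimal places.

4.714

The third angle is ∠L = 180° − ∠K − ∠M = 42.76°.
Law of sines: m = k·sin M/sin K ≈ 5.9602.
Law of sines: l = k·sin L/sin K ≈ 4.0466.
The bisector from L has length 2·k·m·cos(∠L/2)/(k+m) ≈ 4.7142.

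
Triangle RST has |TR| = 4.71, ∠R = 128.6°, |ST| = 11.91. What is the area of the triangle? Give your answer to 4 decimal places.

15.4387

Law of sines: sin S = |TR|·sin R/|ST| ≈ 0.30906.
Since |ST| ≥ |TR|, only the acute value applies: ∠S ≈ 18.00°.
Then ∠T = 180° − ∠R − ∠S ≈ 33.40°.
Law of sines gives |RS| = |ST|·sin T/sin R ≈ 8.3884.
Area = ½·|ST|·|TR|·sin T ≈ 15.439.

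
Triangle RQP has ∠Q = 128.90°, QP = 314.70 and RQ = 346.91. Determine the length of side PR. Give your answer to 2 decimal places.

By the law of cosines, PR² = RQ² + QP² − 2·RQ·QP·cos Q = 3.565e+05, so PR ≈ 597.07.

597.07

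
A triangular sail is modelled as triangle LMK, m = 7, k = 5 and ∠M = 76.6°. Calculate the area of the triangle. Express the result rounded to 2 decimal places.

15.06

Law of sines: sin K = k·sin M/m ≈ 0.69484.
Since m ≥ k, only the acute value applies: ∠K ≈ 44.01°.
Then ∠L = 180° − ∠M − ∠K ≈ 59.39°.
Law of sines gives l = m·sin L/sin M ≈ 6.1929.
Area = ½·m·k·sin L ≈ 15.061.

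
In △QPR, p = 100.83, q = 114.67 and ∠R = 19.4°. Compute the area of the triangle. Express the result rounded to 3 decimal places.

Area = ½·q·p·sin R ≈ 1920.3.

1920.253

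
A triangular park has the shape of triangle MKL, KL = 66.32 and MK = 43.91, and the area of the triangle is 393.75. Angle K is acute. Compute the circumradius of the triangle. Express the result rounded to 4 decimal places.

From area = ½·MK·KL·sin K, we get sin K = 2·area/(MK·KL) ≈ 0.27042.
Taking the acute solution, ∠K ≈ 15.69°.
Law of cosines then gives LM ≈ 26.818.
Circumradius = LM/(2 sin K) ≈ 49.586.

49.5855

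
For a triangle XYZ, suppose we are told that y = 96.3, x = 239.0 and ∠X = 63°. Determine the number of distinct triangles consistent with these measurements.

1

y·sin X = 96.3·sin(63°) ≈ 85.8.
Since x ≥ y, exactly one triangle exists.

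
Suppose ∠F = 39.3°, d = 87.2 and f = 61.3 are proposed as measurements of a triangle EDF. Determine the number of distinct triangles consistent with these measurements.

2

d·sin F = 87.2·sin(39.3°) ≈ 55.23.
Since d sin F < f < d (55.23 < 61.3 < 87.2), two triangles exist.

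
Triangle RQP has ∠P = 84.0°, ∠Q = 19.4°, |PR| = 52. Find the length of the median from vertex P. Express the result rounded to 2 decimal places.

The third angle is ∠R = 180° − ∠Q − ∠P = 76.60°.
Law of sines: |QP| = |PR|·sin R/sin Q ≈ 152.29.
Law of sines: |RQ| = |PR|·sin P/sin Q ≈ 155.69.
Median from P: ½√(2·|QP|² + 2·|PR|² − |RQ|²) ≈ 82.993.

m_P ≈ 82.99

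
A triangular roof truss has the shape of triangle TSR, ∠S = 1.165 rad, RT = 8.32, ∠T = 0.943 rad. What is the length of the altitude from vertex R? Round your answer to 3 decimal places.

The third angle is ∠R = π − ∠T − ∠S = 1.034 rad.
Law of sines: SR = RT·sin T/sin S ≈ 7.3288.
Law of sines: TS = RT·sin R/sin S ≈ 7.7799.
Area = ½·RT·SR·sin R ≈ 26.193.
The altitude from R has length 2·area/TS ≈ 6.7336.

h_R ≈ 6.734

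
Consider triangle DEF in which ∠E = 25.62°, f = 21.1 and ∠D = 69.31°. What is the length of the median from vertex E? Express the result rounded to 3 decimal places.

The third angle is ∠F = 180° − ∠D − ∠E = 85.07°.
Law of sines: d = f·sin D/sin F ≈ 19.812.
Law of sines: e = f·sin E/sin F ≈ 9.1575.
Median from E: ½√(2·f² + 2·d² − e²) ≈ 19.948.

m_E ≈ 19.948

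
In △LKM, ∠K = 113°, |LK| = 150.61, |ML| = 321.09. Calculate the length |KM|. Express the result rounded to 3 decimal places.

Law of sines: sin M = |LK|·sin K/|ML| ≈ 0.43177.
Since |ML| ≥ |LK|, only the acute value applies: ∠M ≈ 25.58°.
Then ∠L = 180° − ∠K − ∠M ≈ 41.42°.
Law of sines gives |KM| = |ML|·sin L/sin K ≈ 230.77.

230.770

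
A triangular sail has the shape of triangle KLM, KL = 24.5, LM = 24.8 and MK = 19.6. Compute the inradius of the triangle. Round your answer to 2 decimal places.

r ≈ 6.43

Semiperimeter s = (24.8 + 19.6 + 24.5)/2 = 34.45.
Heron's formula: area = √(34.45·9.65·14.85·9.95) ≈ 221.63.
Inradius = area/s = 221.63/34.45 ≈ 6.4334.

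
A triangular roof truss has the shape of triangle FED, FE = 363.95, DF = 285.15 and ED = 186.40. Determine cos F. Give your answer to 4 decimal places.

0.8625

By the law of cosines, cos F = (DF² + FE² − ED²) / (2·DF·FE) ≈ 0.86252, so ∠F ≈ 30.40°.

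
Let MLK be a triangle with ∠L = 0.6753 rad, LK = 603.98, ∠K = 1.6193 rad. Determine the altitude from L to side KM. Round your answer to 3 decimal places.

The third angle is ∠M = π − ∠L − ∠K = 0.8470 rad.
Law of sines: KM = LK·sin L/sin M ≈ 503.9.
Law of sines: ML = LK·sin K/sin M ≈ 805.12.
Area = ½·LK·KM·sin K ≈ 1.5199e+05.
The altitude from L has length 2·area/KM ≈ 603.27.

h_L ≈ 603.270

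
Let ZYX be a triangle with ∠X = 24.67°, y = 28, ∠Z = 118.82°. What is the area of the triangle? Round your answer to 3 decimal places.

The third angle is ∠Y = 180° − ∠X − ∠Z = 36.51°.
Law of sines: z = y·sin Z/sin Y ≈ 41.233.
Law of sines: x = y·sin X/sin Y ≈ 19.643.
Area = ½·y·z·sin X ≈ 240.94.

area ≈ 240.942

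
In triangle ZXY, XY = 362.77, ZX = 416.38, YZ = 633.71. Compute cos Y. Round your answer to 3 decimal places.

By the law of cosines, cos Y = (XY² + YZ² − ZX²) / (2·XY·YZ) ≈ 0.78258, so ∠Y ≈ 38.50°.

cos Y ≈ 0.783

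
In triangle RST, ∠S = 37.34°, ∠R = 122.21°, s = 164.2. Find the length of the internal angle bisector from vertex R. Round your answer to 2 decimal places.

58.00

The third angle is ∠T = 180° − ∠R − ∠S = 20.45°.
Law of sines: r = s·sin R/sin S ≈ 229.05.
Law of sines: t = s·sin T/sin S ≈ 94.585.
The bisector from R has length 2·s·t·cos(∠R/2)/(s+t) ≈ 57.999.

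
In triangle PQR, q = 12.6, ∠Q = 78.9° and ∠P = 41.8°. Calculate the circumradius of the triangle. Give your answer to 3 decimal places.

The third angle is ∠R = 180° − ∠P − ∠Q = 59.30°.
Law of sines: p = q·sin P/sin Q ≈ 8.5584.
Law of sines: r = q·sin R/sin Q ≈ 11.041.
Circumradius = q/(2 sin Q) ≈ 6.4201.

6.420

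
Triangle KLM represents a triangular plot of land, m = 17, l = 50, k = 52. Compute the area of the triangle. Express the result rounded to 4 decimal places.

Semiperimeter s = (52 + 50 + 17)/2 = 59.5.
Heron's formula: area = √(59.5·7.5·9.5·42.5) ≈ 424.47.

424.4684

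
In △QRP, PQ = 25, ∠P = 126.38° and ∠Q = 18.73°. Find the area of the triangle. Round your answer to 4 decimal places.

area ≈ 141.2390

The third angle is ∠R = 180° − ∠P − ∠Q = 34.89°.
Law of sines: RP = PQ·sin Q/sin R ≈ 14.034.
Law of sines: QR = PQ·sin P/sin R ≈ 35.188.
Area = ½·PQ·RP·sin P ≈ 141.24.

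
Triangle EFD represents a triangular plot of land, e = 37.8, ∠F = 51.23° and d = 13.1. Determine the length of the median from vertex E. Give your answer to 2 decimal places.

14.79

By the law of cosines, f² = d² + e² − 2·d·e·cos F = 980.29, so f ≈ 31.31.
Median from E: ½√(2·f² + 2·d² − e²) ≈ 14.79.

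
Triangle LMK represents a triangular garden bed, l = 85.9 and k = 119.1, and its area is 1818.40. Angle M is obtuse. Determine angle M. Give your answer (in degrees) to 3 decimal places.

∠M ≈ 159.177°

From area = ½·k·l·sin M, we get sin M = 2·area/(k·l) ≈ 0.35548.
Taking the obtuse solution, ∠M ≈ 159.18°.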